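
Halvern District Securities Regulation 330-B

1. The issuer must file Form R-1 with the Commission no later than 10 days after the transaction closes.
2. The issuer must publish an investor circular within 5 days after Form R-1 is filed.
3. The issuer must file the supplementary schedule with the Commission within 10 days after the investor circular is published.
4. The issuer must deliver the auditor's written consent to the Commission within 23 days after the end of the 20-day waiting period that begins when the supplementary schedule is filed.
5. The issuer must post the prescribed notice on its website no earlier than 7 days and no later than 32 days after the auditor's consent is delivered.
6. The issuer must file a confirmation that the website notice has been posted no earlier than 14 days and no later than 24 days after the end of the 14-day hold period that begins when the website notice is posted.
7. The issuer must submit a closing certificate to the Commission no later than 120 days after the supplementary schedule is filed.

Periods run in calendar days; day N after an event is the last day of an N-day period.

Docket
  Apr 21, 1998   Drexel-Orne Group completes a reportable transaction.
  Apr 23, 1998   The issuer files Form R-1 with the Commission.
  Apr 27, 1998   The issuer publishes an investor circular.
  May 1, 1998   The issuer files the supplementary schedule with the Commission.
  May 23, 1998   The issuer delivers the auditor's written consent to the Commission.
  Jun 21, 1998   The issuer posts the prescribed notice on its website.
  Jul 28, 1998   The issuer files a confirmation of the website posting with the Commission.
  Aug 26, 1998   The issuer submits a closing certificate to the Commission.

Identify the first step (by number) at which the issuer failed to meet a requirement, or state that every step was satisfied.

Step 1: 10 days after Apr 21, 1998 (when the transaction closes) is May 1, 1998; done Apr 23, 1998 — timely.
Step 2: 5 days after Apr 23, 1998 (when Form R-1 is filed) is Apr 28, 1998; done Apr 27, 1998 — timely.
Step 3: 10 days after Apr 27, 1998 (when the investor circular is published) is May 7, 1998; May 1, 1998 is within that limit.
Step 4: 23 days after May 21, 1998 (end of the 20-day waiting period, which began when the supplementary schedule is filed on May 1, 1998) is Jun 13, 1998; May 23, 1998 is within that limit.
Step 5: the window is 7–32 days after May 23, 1998 (when the auditor's consent is delivered), so May 30, 1998 through Jun 24, 1998; done Jun 21, 1998, which is between those dates.
Step 6: the window is 14–24 days after Jul 5, 1998 (end of the 14-day hold period, which began when the website notice is posted on Jun 21, 1998), so Jul 19, 1998 through Jul 29, 1998; Jul 28, 1998 falls inside that range.
Step 7: 120 days after May 1, 1998 (when the supplementary schedule is filed) is Aug 29, 1998; completed Aug 26, 1998, before the deadline.

None — every step was satisfied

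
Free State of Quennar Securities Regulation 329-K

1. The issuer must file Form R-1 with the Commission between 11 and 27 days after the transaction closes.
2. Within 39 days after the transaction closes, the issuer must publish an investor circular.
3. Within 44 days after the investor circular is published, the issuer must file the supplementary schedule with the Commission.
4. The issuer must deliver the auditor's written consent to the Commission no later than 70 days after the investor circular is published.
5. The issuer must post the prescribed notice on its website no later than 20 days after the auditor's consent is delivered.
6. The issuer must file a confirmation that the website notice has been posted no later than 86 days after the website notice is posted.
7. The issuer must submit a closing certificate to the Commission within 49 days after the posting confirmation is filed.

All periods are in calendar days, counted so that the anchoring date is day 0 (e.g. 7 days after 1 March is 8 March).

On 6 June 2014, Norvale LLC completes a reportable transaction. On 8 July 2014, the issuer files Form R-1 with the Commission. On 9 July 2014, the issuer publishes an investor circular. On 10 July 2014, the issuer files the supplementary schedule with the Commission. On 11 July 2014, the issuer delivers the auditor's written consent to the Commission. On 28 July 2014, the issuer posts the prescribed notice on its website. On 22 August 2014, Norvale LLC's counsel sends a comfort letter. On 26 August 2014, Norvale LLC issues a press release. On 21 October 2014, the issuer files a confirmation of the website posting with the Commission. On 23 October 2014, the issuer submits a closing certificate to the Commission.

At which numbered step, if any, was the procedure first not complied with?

Step 1

Step 1 — 11 and 27 days from 6 June 2014 (when the transaction closes) are 17 June 2014 and 3 July 2014 respectively; 8 July 2014 is 5 days past the end of the window.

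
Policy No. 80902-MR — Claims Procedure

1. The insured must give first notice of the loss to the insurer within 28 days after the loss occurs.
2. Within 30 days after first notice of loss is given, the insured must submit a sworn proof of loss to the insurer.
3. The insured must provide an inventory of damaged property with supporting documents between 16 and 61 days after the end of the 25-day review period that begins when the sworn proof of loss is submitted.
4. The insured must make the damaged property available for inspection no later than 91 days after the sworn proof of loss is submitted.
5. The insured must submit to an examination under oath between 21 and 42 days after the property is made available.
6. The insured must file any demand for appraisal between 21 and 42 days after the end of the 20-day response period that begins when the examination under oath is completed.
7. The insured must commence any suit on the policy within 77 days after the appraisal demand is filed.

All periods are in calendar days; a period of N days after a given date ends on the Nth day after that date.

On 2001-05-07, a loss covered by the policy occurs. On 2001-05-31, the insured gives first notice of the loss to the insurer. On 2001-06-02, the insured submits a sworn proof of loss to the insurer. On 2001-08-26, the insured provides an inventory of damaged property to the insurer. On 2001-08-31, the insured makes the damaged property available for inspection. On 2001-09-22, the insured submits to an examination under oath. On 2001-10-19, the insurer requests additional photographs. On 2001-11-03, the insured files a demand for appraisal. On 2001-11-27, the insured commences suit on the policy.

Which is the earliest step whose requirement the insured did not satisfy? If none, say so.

None — every step was satisfied

Step 1: 28 days after 2001-05-07 (when the loss occurs) is 2001-06-04; 2001-05-31 is within that limit.
Step 2: 30 days after 2001-05-31 (when first notice of loss is given) is 2001-06-30; 2001-06-02 is within that limit.
Step 3: the window is 16–61 days after 2001-06-27 (end of the 25-day review period, which began when the sworn proof of loss is submitted on 2001-06-02), so 2001-07-13 through 2001-08-27; done 2001-08-26 — within the window.
Step 4: 91 days after 2001-06-02 (when the sworn proof of loss is submitted) is 2001-09-01; done 2001-08-31 — timely.
Step 5: the window is 21–42 days after 2001-08-31 (when the property is made available), so 2001-09-21 through 2001-10-12; done 2001-09-22, which is between those dates.
Step 6: the window is 21–42 days after 2001-10-12 (end of the 20-day response period, which began when the examination under oath is completed on 2001-09-22), so 2001-11-02 through 2001-11-23; done 2001-11-03 — within the window.
Step 7: 77 days after 2001-11-03 (when the appraisal demand is filed) is 2002-01-19; done 2001-11-27 — timely.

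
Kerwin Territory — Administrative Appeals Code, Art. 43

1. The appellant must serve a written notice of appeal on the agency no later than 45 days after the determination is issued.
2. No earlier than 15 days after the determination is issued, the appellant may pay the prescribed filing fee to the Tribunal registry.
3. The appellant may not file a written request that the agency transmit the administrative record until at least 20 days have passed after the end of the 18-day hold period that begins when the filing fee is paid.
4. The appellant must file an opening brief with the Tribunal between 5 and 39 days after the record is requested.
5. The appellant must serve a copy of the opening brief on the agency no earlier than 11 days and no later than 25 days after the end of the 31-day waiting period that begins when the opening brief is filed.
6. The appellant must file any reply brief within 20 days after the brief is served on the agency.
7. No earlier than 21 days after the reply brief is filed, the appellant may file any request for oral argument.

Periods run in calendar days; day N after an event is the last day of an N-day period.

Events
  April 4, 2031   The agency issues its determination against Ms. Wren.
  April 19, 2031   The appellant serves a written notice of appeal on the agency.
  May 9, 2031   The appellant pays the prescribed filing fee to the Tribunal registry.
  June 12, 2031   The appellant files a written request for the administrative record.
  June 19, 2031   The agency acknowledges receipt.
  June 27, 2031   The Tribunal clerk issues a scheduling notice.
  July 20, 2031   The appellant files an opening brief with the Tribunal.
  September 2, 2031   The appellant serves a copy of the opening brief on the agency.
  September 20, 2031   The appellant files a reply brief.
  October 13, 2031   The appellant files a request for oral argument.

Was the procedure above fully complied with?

No

Step 1 — counting 45 days from April 4, 2031 (when the determination is issued) gives a deadline of May 19, 2031; done April 19, 2031 — timely.
Step 2 — must wait 15 days from April 4, 2031 (when the determination is issued), so not before April 19, 2031; done May 9, 2031 — permitted.
Step 3 — must wait 20 days from May 27, 2031 (end of the 18-day hold period, which began when the filing fee is paid on May 9, 2031), so not before June 16, 2031; done June 12, 2031 — 4 days too early.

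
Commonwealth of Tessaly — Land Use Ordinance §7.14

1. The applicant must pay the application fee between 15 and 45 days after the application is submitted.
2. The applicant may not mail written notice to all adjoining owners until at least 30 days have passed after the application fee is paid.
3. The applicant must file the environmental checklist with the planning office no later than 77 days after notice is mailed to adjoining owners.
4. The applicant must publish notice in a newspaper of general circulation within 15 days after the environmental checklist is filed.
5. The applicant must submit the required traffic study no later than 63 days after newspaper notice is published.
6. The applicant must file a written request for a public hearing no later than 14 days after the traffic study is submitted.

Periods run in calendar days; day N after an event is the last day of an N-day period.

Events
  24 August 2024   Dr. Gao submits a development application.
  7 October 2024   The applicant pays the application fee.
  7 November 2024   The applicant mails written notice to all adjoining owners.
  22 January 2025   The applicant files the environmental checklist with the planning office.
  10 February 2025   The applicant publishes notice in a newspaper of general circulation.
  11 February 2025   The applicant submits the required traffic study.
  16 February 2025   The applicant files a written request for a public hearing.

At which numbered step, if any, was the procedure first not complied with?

(1) the permitted window runs from 24 August 2024 + 15 = 8 September 2024 to 24 August 2024 + 45 = 8 October 2024; 7 October 2024 falls inside that range.
(2) permitted from 7 October 2024 + 30 days = 6 November 2024 onward; done 7 November 2024 — permitted.
(3) due by 7 November 2024 + 77 days = 23 January 2025; 22 January 2025 is within that limit.
(4) due by 22 January 2025 + 15 days = 6 February 2025; done 10 February 2025 — 4 days late.
Later steps need not be reached.

Step 4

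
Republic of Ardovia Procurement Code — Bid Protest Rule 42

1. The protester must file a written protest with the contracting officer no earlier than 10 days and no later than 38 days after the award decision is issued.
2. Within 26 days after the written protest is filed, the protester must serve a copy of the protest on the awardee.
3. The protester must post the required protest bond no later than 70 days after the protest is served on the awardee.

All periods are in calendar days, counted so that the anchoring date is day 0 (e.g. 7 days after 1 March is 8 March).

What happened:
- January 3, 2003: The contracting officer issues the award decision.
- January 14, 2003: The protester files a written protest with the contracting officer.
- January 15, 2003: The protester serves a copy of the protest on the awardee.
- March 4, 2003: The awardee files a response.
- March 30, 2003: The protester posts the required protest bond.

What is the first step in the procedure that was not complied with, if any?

Step 3

Step 1 — 10 and 38 days from January 3, 2003 (when the award decision is issued) are January 13, 2003 and February 10, 2003 respectively; January 14, 2003 falls inside that range.
Step 2 — counting 26 days from January 14, 2003 (when the written protest is filed) gives a deadline of February 9, 2003; January 15, 2003 is within that limit.
Step 3 — counting 70 days from January 15, 2003 (when the protest is served on the awardee) gives a deadline of March 26, 2003; March 30, 2003 misses that deadline by 4 days.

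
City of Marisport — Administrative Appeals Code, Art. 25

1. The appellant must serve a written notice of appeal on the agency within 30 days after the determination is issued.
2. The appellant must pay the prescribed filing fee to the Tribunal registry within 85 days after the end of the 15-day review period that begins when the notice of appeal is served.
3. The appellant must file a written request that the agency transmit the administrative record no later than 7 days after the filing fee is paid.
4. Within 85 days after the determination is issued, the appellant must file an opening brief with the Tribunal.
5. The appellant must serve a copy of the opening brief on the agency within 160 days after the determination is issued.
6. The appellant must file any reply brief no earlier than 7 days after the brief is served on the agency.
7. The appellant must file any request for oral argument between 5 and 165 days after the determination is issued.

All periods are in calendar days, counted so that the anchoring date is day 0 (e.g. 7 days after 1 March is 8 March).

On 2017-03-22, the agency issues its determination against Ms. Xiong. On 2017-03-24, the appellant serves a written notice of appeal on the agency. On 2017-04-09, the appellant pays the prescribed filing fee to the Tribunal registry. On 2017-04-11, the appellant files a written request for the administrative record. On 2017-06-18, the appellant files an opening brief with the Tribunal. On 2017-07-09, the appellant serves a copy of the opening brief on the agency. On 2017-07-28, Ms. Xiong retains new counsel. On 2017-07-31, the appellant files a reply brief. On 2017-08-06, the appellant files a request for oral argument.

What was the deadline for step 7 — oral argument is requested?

Step 7 runs from 2017-03-22, when the determination is issued. The window is 5–165 days after 2017-03-22; it closes on 2017-09-03.

2017-09-03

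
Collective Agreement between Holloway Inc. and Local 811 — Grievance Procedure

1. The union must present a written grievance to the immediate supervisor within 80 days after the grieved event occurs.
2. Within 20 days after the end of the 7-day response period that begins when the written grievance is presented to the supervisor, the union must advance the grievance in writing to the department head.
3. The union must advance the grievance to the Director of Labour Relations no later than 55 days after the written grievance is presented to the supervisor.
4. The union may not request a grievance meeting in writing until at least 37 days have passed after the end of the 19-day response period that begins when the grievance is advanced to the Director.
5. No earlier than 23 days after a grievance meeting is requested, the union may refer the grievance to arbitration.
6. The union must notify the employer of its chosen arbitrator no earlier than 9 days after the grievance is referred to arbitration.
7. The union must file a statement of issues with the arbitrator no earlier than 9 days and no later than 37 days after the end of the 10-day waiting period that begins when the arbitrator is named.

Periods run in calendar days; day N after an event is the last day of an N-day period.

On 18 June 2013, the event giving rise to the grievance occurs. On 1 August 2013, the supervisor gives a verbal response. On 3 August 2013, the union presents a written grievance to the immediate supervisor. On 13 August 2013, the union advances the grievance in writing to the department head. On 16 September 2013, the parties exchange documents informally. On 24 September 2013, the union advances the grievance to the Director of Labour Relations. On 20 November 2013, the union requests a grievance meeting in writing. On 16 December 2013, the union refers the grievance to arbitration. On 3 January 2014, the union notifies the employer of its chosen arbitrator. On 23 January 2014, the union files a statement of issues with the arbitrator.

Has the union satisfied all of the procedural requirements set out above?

Step 1 — counting 80 days from 18 June 2013 (when the grieved event occurs) gives a deadline of 6 September 2013; done 3 August 2013 — timely.
Step 2 — counting 20 days from 10 August 2013 (end of the 7-day response period, which began when the written grievance is presented to the supervisor on 3 August 2013) gives a deadline of 30 August 2013; done 13 August 2013 — timely.
Step 3 — counting 55 days from 3 August 2013 (when the written grievance is presented to the supervisor) gives a deadline of 27 September 2013; 24 September 2013 is within that limit.
Step 4 — must wait 37 days from 13 October 2013 (end of the 19-day response period, which began when the grievance is advanced to the Director on 24 September 2013), so not before 19 November 2013; 20 November 2013 is on or after that date.
Step 5 — must wait 23 days from 20 November 2013 (when a grievance meeting is requested), so not before 13 December 2013; done 16 December 2013, after the minimum wait.
Step 6 — must wait 9 days from 16 December 2013 (when the grievance is referred to arbitration), so not before 25 December 2013; done 3 January 2014 — permitted.
Step 7 — 9 and 37 days from 13 January 2014 (end of the 10-day waiting period, which began when the arbitrator is named on 3 January 2014) are 22 January 2014 and 19 February 2014 respectively; done 23 January 2014, which is between those dates.

Yes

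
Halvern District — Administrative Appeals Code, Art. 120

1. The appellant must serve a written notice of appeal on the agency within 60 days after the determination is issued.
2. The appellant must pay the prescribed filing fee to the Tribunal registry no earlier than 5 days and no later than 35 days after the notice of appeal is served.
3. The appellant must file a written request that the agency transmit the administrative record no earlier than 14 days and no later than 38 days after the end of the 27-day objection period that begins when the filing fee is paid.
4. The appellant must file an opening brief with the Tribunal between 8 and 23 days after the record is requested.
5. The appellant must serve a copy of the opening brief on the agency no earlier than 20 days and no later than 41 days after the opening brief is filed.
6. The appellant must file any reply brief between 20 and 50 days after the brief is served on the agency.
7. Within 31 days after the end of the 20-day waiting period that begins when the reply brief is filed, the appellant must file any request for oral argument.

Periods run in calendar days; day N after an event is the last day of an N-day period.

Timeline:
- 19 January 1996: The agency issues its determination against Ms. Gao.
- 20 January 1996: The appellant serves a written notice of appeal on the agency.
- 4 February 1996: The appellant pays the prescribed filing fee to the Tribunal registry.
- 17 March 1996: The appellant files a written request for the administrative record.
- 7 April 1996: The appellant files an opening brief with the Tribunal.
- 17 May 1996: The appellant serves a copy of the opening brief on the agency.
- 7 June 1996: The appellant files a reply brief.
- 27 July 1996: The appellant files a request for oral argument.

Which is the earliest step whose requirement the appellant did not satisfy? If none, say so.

None — every step was satisfied

(1) due by 19 January 1996 + 60 days = 19 March 1996; 20 January 1996 is within that limit.
(2) the permitted window runs from 20 January 1996 + 5 = 25 January 1996 to 20 January 1996 + 35 = 24 February 1996; done 4 February 1996, which is between those dates.
(3) the permitted window runs from 2 March 1996 + 14 = 16 March 1996 to 2 March 1996 + 38 = 9 April 1996; 17 March 1996 falls inside that range.
(4) the permitted window runs from 17 March 1996 + 8 = 25 March 1996 to 17 March 1996 + 23 = 9 April 1996; done 7 April 1996, which is between those dates.
(5) the permitted window runs from 7 April 1996 + 20 = 27 April 1996 to 7 April 1996 + 41 = 18 May 1996; 17 May 1996 falls inside that range.
(6) the permitted window runs from 17 May 1996 + 20 = 6 June 1996 to 17 May 1996 + 50 = 6 July 1996; done 7 June 1996, which is between those dates.
(7) due by 27 June 1996 + 31 days = 28 July 1996; completed 27 July 1996, before the deadline.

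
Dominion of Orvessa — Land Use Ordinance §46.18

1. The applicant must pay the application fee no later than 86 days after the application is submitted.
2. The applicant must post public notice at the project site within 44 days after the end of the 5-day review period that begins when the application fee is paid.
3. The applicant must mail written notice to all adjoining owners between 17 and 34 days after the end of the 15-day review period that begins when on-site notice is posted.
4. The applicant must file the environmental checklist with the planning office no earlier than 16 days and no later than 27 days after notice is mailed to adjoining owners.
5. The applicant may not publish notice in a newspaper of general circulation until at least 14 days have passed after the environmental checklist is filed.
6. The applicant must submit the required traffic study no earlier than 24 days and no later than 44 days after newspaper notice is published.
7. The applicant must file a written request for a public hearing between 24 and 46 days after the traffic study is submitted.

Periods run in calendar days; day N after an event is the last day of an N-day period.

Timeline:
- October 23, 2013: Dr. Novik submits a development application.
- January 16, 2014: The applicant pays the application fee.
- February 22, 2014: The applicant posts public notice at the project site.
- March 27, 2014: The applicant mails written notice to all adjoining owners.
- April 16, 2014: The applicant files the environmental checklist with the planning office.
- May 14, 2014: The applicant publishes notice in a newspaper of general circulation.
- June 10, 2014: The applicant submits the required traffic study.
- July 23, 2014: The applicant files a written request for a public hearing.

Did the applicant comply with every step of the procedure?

Step 1 — counting 86 days from October 23, 2013 (when the application is submitted) gives a deadline of January 17, 2014; January 16, 2014 is within that limit.
Step 2 — counting 44 days from January 21, 2014 (end of the 5-day review period, which began when the application fee is paid on January 16, 2014) gives a deadline of March 6, 2014; completed February 22, 2014, before the deadline.
Step 3 — 17 and 34 days from March 9, 2014 (end of the 15-day review period, which began when on-site notice is posted on February 22, 2014) are March 26, 2014 and April 12, 2014 respectively; done March 27, 2014, which is between those dates.
Step 4 — 16 and 27 days from March 27, 2014 (when notice is mailed to adjoining owners) are April 12, 2014 and April 23, 2014 respectively; done April 16, 2014, which is between those dates.
Step 5 — must wait 14 days from April 16, 2014 (when the environmental checklist is filed), so not before April 30, 2014; done May 14, 2014, after the minimum wait.
Step 6 — 24 and 44 days from May 14, 2014 (when newspaper notice is published) are June 7, 2014 and June 27, 2014 respectively; done June 10, 2014 — within the window.
Step 7 — 24 and 46 days from June 10, 2014 (when the traffic study is submitted) are July 4, 2014 and July 26, 2014 respectively; done July 23, 2014 — within the window.

Yes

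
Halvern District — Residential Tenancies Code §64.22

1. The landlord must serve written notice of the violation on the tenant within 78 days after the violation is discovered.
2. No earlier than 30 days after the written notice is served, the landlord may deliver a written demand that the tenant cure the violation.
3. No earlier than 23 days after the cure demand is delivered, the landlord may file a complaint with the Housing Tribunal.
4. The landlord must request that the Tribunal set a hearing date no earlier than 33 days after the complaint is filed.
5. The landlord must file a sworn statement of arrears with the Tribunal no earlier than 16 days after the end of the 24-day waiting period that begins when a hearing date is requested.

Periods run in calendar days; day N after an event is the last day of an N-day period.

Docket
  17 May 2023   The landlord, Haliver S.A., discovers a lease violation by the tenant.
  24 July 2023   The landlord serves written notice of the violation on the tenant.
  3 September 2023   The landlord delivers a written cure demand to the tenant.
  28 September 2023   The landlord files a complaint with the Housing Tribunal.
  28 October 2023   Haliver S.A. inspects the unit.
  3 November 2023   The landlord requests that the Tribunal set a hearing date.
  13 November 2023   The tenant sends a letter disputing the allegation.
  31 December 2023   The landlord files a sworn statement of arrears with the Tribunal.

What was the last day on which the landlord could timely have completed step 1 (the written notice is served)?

3 August 2023

Step 1 runs from 17 May 2023, when the violation is discovered. 78 days after 17 May 2023 is 3 August 2023.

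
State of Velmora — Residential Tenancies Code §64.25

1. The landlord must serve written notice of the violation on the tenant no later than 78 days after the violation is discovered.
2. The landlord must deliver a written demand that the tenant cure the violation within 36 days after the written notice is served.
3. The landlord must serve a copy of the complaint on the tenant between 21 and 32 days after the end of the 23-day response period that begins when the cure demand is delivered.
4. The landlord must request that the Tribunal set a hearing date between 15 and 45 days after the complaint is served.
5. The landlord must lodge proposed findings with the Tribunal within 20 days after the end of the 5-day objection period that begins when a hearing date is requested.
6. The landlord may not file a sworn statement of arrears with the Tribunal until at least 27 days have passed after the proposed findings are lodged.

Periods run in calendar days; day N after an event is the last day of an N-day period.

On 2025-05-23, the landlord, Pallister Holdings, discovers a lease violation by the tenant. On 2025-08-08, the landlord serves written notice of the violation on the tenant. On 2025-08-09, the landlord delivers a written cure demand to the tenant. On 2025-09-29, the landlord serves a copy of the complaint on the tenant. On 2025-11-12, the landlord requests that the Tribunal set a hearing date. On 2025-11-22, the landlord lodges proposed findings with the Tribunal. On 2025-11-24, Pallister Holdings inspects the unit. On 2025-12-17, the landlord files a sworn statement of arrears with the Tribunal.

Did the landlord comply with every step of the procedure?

No

(1) due by 2025-05-23 + 78 days = 2025-08-09; completed 2025-08-08, before the deadline.
(2) due by 2025-08-08 + 36 days = 2025-09-13; done 2025-08-09 — timely.
(3) the permitted window runs from 2025-09-01 + 21 = 2025-09-22 to 2025-09-01 + 32 = 2025-10-03; done 2025-09-29 — within the window.
(4) the permitted window runs from 2025-09-29 + 15 = 2025-10-14 to 2025-09-29 + 45 = 2025-11-13; done 2025-11-12 — within the window.
(5) due by 2025-11-17 + 20 days = 2025-12-07; completed 2025-11-22, before the deadline.
(6) permitted from 2025-11-22 + 27 days = 2025-12-19 onward; acted on 2025-12-17, 2 days prematurely.
The analysis stops there.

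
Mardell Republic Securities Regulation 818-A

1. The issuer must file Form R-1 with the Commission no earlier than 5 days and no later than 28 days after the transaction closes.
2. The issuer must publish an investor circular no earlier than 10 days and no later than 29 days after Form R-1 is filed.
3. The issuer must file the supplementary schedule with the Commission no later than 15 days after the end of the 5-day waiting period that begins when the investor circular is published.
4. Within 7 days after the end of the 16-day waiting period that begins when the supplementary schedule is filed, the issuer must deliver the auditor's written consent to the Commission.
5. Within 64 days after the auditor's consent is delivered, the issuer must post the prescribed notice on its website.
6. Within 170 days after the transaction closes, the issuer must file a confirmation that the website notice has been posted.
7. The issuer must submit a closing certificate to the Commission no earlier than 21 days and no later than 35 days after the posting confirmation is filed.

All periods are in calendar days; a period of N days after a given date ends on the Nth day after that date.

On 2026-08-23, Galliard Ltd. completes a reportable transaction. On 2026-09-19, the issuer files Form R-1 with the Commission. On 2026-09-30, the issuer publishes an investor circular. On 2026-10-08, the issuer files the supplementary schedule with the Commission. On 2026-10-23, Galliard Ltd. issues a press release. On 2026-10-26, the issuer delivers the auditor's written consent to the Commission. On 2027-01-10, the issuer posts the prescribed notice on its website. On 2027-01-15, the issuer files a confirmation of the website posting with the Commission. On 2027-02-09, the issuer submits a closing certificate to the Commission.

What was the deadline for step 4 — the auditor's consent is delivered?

2026-10-31

The supplementary schedule is filed on 2026-10-08; the 16-day waiting period therefore ends 2026-10-24, and step 4 runs from that date. 7 days after 2026-10-24 is 2026-10-31.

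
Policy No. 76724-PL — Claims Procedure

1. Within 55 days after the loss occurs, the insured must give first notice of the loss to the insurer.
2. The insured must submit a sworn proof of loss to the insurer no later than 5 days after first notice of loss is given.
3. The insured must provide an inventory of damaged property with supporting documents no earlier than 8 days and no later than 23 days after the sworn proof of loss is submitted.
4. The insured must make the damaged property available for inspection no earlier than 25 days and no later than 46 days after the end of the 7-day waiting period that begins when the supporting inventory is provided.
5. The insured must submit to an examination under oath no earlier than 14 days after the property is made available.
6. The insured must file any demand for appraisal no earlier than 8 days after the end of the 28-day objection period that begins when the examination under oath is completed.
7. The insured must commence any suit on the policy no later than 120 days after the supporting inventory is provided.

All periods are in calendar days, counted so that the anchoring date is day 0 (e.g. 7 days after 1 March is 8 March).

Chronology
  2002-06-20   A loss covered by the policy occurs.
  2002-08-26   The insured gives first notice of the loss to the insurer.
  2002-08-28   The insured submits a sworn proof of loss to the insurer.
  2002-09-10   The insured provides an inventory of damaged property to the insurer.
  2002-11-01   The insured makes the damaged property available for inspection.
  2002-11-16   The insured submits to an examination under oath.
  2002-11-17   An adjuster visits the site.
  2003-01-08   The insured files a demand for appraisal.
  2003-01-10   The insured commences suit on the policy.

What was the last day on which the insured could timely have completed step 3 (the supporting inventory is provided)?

2002-09-20

Step 3 runs from 2002-08-28, when the sworn proof of loss is submitted. The window is 8–23 days after 2002-08-28; it closes on 2002-09-20.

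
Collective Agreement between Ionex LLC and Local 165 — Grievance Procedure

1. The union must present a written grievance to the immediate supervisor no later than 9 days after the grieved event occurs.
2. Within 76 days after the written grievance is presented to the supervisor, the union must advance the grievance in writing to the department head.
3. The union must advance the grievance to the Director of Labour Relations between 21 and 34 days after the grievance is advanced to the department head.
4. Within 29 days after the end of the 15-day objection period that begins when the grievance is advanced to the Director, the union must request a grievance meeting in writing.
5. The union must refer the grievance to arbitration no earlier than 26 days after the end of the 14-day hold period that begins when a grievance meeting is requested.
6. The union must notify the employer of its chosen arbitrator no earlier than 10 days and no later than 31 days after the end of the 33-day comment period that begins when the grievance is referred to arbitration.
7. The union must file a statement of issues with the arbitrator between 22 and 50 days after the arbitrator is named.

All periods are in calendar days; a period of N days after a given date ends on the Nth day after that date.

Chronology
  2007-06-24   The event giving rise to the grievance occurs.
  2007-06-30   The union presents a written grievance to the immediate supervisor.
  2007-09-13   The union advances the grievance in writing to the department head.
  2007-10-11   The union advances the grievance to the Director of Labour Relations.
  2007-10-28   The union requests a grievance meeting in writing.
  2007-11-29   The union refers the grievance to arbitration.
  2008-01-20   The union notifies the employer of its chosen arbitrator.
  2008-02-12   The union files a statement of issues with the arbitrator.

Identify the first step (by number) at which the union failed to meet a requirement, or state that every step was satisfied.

(1) due by 2007-06-24 + 9 days = 2007-07-03; completed 2007-06-30, before the deadline.
(2) due by 2007-06-30 + 76 days = 2007-09-14; 2007-09-13 is within that limit.
(3) the permitted window runs from 2007-09-13 + 21 = 2007-10-04 to 2007-09-13 + 34 = 2007-10-17; done 2007-10-11, which is between those dates.
(4) due by 2007-10-26 + 29 days = 2007-11-24; completed 2007-10-28, before the deadline.
(5) permitted from 2007-11-11 + 26 days = 2007-12-07 onward; 2007-11-29 is 8 days before the earliest permitted date.
Later steps need not be reached.

Step 5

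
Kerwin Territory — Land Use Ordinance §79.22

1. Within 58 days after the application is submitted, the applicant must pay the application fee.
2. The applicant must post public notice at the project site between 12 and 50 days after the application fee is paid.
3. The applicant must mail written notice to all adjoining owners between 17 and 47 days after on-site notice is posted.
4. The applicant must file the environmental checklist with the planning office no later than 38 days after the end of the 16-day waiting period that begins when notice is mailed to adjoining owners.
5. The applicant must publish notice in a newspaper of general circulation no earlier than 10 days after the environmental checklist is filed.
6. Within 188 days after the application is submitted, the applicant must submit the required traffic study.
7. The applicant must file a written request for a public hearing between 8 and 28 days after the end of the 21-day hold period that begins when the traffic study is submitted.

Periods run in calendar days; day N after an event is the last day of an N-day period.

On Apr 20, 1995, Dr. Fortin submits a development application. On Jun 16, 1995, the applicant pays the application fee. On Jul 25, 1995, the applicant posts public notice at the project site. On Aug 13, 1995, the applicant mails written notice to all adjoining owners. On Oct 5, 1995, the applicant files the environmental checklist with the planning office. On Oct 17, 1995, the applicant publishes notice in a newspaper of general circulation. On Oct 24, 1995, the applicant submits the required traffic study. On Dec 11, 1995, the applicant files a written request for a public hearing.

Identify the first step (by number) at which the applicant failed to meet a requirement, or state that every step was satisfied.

Step 1 — counting 58 days from Apr 20, 1995 (when the application is submitted) gives a deadline of Jun 17, 1995; completed Jun 16, 1995, before the deadline.
Step 2 — 12 and 50 days from Jun 16, 1995 (when the application fee is paid) are Jun 28, 1995 and Aug 5, 1995 respectively; done Jul 25, 1995, which is between those dates.
Step 3 — 17 and 47 days from Jul 25, 1995 (when on-site notice is posted) are Aug 11, 1995 and Sep 10, 1995 respectively; Aug 13, 1995 falls inside that range.
Step 4 — counting 38 days from Aug 29, 1995 (end of the 16-day waiting period, which began when notice is mailed to adjoining owners on Aug 13, 1995) gives a deadline of Oct 6, 1995; Oct 5, 1995 is within that limit.
Step 5 — must wait 10 days from Oct 5, 1995 (when the environmental checklist is filed), so not before Oct 15, 1995; Oct 17, 1995 is on or after that date.
Step 6 — counting 188 days from Apr 20, 1995 (when the application is submitted) gives a deadline of Oct 25, 1995; done Oct 24, 1995 — timely.
Step 7 — 8 and 28 days from Nov 14, 1995 (end of the 21-day hold period, which began when the traffic study is submitted on Oct 24, 1995) are Nov 22, 1995 and Dec 12, 1995 respectively; done Dec 11, 1995 — within the window.

None — every step was satisfied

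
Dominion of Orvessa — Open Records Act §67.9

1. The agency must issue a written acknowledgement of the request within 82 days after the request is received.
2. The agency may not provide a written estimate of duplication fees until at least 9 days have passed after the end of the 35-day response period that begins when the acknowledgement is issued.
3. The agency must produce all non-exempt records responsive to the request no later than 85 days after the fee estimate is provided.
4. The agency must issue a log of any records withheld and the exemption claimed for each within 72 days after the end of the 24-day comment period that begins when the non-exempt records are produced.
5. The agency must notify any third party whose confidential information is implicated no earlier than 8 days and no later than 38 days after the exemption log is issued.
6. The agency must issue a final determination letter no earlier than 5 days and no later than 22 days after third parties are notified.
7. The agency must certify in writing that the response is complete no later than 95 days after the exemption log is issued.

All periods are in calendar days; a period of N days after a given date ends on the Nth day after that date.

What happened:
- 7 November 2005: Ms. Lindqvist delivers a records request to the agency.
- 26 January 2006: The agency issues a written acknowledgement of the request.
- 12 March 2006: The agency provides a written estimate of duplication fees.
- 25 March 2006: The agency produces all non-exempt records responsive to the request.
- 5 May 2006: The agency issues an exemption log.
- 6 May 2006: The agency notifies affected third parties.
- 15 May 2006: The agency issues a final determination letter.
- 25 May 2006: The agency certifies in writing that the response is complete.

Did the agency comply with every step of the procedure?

No

Step 1 — counting 82 days from 7 November 2005 (when the request is received) gives a deadline of 28 January 2006; completed 26 January 2006, before the deadline.
Step 2 — must wait 9 days from 2 March 2006 (end of the 35-day response period, which began when the acknowledgement is issued on 26 January 2006), so not before 11 March 2006; 12 March 2006 is on or after that date.
Step 3 — counting 85 days from 12 March 2006 (when the fee estimate is provided) gives a deadline of 5 June 2006; completed 25 March 2006, before the deadline.
Step 4 — counting 72 days from 18 April 2006 (end of the 24-day comment period, which began when the non-exempt records are produced on 25 March 2006) gives a deadline of 29 June 2006; 5 May 2006 is within that limit.
Step 5 — 8 and 38 days from 5 May 2006 (when the exemption log is issued) are 13 May 2006 and 12 June 2006 respectively; 6 May 2006 is 7 days too early.
The analysis stops there.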